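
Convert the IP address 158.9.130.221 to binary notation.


158 = 10011110
9 = 00001001
130 = 10000010
221 = 11011101
Binary: 10011110.00001001.10000010.11011101


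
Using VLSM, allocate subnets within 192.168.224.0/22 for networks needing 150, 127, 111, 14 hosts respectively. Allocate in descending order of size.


150 hosts -> /24 (254 usable): 192.168.224.0/24
127 hosts -> /24 (254 usable): 192.168.225.0/24
111 hosts -> /25 (126 usable): 192.168.226.0/25
14 hosts -> /28 (14 usable): 192.168.226.128/28
Allocation: 192.168.224.0/24 (150 hosts, 254 usable); 192.168.225.0/24 (127 hosts, 254 usable); 192.168.226.0/25 (111 hosts, 126 usable); 192.168.226.128/28 (14 hosts, 14 usable)


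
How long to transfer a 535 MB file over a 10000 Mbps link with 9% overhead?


Effective throughput = 10000 * (1 - 9/100) = 9100 Mbps
File size in Mb = 535 * 8 = 4280 Mb
Time = 4280 / 9100
Time = 0.4703 seconds


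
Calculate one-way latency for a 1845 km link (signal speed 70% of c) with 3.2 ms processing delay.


Speed = 0.7 * 3e5 km/s = 210000 km/s
Propagation delay = 1845 / 210000 = 0.0088 s = 8.7857 ms
Processing delay = 3.2 ms
Total one-way latency = 11.9857 ms


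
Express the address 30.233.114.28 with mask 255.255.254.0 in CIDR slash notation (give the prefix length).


Binary: 11111111.11111111.11111110.00000000
Count leading 1s
Prefix: /23


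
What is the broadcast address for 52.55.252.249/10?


Network: 52.0.0.0/10
Host bits = 22
Set all host bits to 1:
Broadcast: 52.63.255.255


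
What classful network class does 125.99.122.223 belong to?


First octet: 125
Binary: 01111101
0xxxxxxx -> Class A (1-126)
Class A, default mask 255.0.0.0 (/8)


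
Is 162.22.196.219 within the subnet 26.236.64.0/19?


Subnet network: 26.236.64.0
Test IP AND mask: 162.22.192.0
No, 162.22.196.219 is not in 26.236.64.0/19


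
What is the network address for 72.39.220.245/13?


IP:   01001000.00100111.11011100.11110101
Mask: 11111111.11111000.00000000.00000000
AND operation:
Net:  01001000.00100000.00000000.00000000
Network: 72.32.0.0/13


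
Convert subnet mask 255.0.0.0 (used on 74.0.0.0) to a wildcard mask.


Subnet mask: 255.0.0.0
Wildcard = 255.255.255.255 - subnet mask
255 - 255 = 0
255 - 0 = 255
255 - 0 = 255
255 - 0 = 255
Wildcard: 0.255.255.255


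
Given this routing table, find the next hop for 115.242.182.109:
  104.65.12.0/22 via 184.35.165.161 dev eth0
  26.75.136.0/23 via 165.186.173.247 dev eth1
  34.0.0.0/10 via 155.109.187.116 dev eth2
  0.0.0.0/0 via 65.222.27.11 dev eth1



Longest prefix match for 115.242.182.109:
  /22 104.65.12.0: no
  /23 26.75.136.0: no
  /10 34.0.0.0: no
  /0 0.0.0.0: MATCH
Selected: next-hop 65.222.27.11 via eth1 (matched /0)


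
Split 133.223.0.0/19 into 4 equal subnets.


New prefix = 19 + 2 = 21
Each subnet has 2048 addresses
  133.223.0.0/21
  133.223.8.0/21
  133.223.16.0/21
  133.223.24.0/21
Subnets: 133.223.0.0/21, 133.223.8.0/21, 133.223.16.0/21, 133.223.24.0/21


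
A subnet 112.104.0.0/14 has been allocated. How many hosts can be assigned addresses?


Host bits = 32 - 14 = 18
Total addresses = 2^18 = 262144
Usable = total - 2 (network and broadcast)
Usable hosts: 262142


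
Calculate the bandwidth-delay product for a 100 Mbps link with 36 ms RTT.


BDP = bandwidth * RTT
= 100 Mbps * 36 ms
= 100 * 1e6 * 36 / 1000 bits
= 3600000 bits
= 450000 bytes
= 439.4531 KB
BDP = 3600000 bits (450000 bytes)


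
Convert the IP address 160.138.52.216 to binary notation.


160 = 10100000
138 = 10001010
52 = 00110100
216 = 11011000
Binary: 10100000.10001010.00110100.11011000


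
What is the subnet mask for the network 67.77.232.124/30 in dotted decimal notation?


/30 means 30 network bits, 2 host bits
Binary: 11111111111111111111111111111100
Mask: 255.255.255.252


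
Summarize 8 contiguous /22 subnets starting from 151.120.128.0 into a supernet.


Original prefix: /22
Number of subnets: 8 = 2^3
New prefix = 22 - 3 = 19
Supernet: 151.120.128.0/19


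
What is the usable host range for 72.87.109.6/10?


Network: 72.64.0.0
Broadcast: 72.127.255.255
First usable = network + 1
Last usable = broadcast - 1
Range: 72.64.0.1 to 72.127.255.254


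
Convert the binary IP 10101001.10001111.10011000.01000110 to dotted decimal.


10101001 = 169
10001111 = 143
10011000 = 152
01000110 = 70
IP: 169.143.152.70


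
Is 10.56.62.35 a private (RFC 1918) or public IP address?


RFC 1918 private ranges:
  10.0.0.0/8 (10.0.0.0 - 10.255.255.255)
  172.16.0.0/12 (172.16.0.0 - 172.31.255.255)
  192.168.0.0/16 (192.168.0.0 - 192.168.255.255)
Private (in 10.0.0.0/8)


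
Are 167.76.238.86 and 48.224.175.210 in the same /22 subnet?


Mask: 255.255.252.0
167.76.238.86 AND mask = 167.76.236.0
48.224.175.210 AND mask = 48.224.172.0
No, different subnets (167.76.236.0 vs 48.224.172.0)


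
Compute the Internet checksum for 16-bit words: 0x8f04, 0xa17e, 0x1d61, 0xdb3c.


Sum all words (with carry folding):
+ 0x8f04 = 0x8f04
+ 0xa17e = 0x3083
+ 0x1d61 = 0x4de4
+ 0xdb3c = 0x2921
One's complement: ~0x2921
Checksum = 0xd6de


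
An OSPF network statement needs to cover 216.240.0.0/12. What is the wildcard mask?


Subnet mask: 255.240.0.0
Wildcard = 255.255.255.255 - subnet mask
255 - 255 = 0
255 - 240 = 15
255 - 0 = 255
255 - 0 = 255
Wildcard: 0.15.255.255


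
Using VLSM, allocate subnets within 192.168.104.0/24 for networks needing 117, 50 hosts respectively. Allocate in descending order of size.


117 hosts -> /25 (126 usable): 192.168.104.0/25
50 hosts -> /26 (62 usable): 192.168.104.128/26
Allocation: 192.168.104.0/25 (117 hosts, 126 usable); 192.168.104.128/26 (50 hosts, 62 usable)


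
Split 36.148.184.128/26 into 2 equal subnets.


New prefix = 26 + 1 = 27
Each subnet has 32 addresses
  36.148.184.128/27
  36.148.184.160/27
Subnets: 36.148.184.128/27, 36.148.184.160/27


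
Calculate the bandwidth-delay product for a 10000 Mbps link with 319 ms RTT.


BDP = bandwidth * RTT
= 10000 Mbps * 319 ms
= 10000 * 1e6 * 319 / 1000 bits
= 3190000000 bits
= 398750000 bytes
= 389404.2969 KB
BDP = 3190000000 bits (398750000 bytes)


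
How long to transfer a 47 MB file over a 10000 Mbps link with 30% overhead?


Effective throughput = 10000 * (1 - 30/100) = 7000 Mbps
File size in Mb = 47 * 8 = 376 Mb
Time = 376 / 7000
Time = 0.0537 seconds


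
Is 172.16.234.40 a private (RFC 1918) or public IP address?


RFC 1918 private ranges:
  10.0.0.0/8 (10.0.0.0 - 10.255.255.255)
  172.16.0.0/12 (172.16.0.0 - 172.31.255.255)
  192.168.0.0/16 (192.168.0.0 - 192.168.255.255)
Private (in 172.16.0.0/12)


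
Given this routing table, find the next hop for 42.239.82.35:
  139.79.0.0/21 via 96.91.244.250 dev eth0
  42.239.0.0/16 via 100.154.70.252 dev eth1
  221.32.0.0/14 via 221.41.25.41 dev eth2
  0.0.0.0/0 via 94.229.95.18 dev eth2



Longest prefix match for 42.239.82.35:
  /21 139.79.0.0: no
  /16 42.239.0.0: MATCH
  /14 221.32.0.0: no
  /0 0.0.0.0: MATCH
Selected: next-hop 100.154.70.252 via eth1 (matched /16)


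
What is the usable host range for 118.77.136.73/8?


Network: 118.0.0.0
Broadcast: 118.255.255.255
First usable = network + 1
Last usable = broadcast - 1
Range: 118.0.0.1 to 118.255.255.254


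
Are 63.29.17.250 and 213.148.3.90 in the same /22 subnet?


Mask: 255.255.252.0
63.29.17.250 AND mask = 63.29.16.0
213.148.3.90 AND mask = 213.148.0.0
No, different subnets (63.29.16.0 vs 213.148.0.0)


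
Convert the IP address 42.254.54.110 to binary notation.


42 = 00101010
254 = 11111110
54 = 00110110
110 = 01101110
Binary: 00101010.11111110.00110110.01101110


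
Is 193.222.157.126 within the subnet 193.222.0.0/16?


Subnet network: 193.222.0.0
Test IP AND mask: 193.222.0.0
Yes, 193.222.157.126 is in 193.222.0.0/16


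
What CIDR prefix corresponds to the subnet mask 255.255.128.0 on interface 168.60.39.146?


Binary: 11111111.11111111.10000000.00000000
Count leading 1s
Prefix: /17


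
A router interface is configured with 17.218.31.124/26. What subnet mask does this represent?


/26 means 26 network bits, 6 host bits
Binary: 11111111111111111111111111000000
Mask: 255.255.255.192


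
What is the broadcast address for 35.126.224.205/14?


Network: 35.124.0.0/14
Host bits = 18
Set all host bits to 1:
Broadcast: 35.127.255.255


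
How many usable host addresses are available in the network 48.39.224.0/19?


Host bits = 32 - 19 = 13
Total addresses = 2^13 = 8192
Usable = total - 2 (network and broadcast)
Usable hosts: 8190


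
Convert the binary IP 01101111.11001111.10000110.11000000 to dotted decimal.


01101111 = 111
11001111 = 207
10000110 = 134
11000000 = 192
IP: 111.207.134.192


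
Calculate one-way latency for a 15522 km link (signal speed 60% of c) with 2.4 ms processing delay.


Speed = 0.6 * 3e5 km/s = 180000 km/s
Propagation delay = 15522 / 180000 = 0.0862 s = 86.2333 ms
Processing delay = 2.4 ms
Total one-way latency = 88.6333 ms


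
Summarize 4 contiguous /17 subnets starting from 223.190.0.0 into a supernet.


Original prefix: /17
Number of subnets: 4 = 2^2
New prefix = 17 - 2 = 15
Supernet: 223.190.0.0/15


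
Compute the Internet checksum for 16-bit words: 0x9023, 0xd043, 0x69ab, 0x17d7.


Sum all words (with carry folding):
+ 0x9023 = 0x9023
+ 0xd043 = 0x6067
+ 0x69ab = 0xca12
+ 0x17d7 = 0xe1e9
One's complement: ~0xe1e9
Checksum = 0x1e16


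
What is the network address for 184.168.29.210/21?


IP:   10111000.10101000.00011101.11010010
Mask: 11111111.11111111.11111000.00000000
AND operation:
Net:  10111000.10101000.00011000.00000000
Network: 184.168.24.0/21


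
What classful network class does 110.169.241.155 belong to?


First octet: 110
Binary: 01101110
0xxxxxxx -> Class A (1-126)
Class A, default mask 255.0.0.0 (/8)


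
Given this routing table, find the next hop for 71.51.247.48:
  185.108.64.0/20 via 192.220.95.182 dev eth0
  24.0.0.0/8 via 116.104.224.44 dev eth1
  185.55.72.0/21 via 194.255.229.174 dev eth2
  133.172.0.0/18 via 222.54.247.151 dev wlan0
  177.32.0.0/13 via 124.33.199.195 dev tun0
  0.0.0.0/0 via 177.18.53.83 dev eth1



Longest prefix match for 71.51.247.48:
  /20 185.108.64.0: no
  /8 24.0.0.0: no
  /21 185.55.72.0: no
  /18 133.172.0.0: no
  /13 177.32.0.0: no
  /0 0.0.0.0: MATCH
Selected: next-hop 177.18.53.83 via eth1 (matched /0)


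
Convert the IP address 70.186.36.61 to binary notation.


70 = 01000110
186 = 10111010
36 = 00100100
61 = 00111101
Binary: 01000110.10111010.00100100.00111101


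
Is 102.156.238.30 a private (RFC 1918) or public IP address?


RFC 1918 private ranges:
  10.0.0.0/8 (10.0.0.0 - 10.255.255.255)
  172.16.0.0/12 (172.16.0.0 - 172.31.255.255)
  192.168.0.0/16 (192.168.0.0 - 192.168.255.255)
Public (not in any RFC 1918 range)


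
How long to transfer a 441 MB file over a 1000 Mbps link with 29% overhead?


Effective throughput = 1000 * (1 - 29/100) = 710 Mbps
File size in Mb = 441 * 8 = 3528 Mb
Time = 3528 / 710
Time = 4.969 seconds


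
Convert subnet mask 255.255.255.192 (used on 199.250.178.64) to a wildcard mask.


Subnet mask: 255.255.255.192
Wildcard = 255.255.255.255 - subnet mask
255 - 255 = 0
255 - 255 = 0
255 - 255 = 0
255 - 192 = 63
Wildcard: 0.0.0.63


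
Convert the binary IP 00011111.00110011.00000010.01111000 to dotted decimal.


00011111 = 31
00110011 = 51
00000010 = 2
01111000 = 120
IP: 31.51.2.120


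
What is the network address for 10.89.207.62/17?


IP:   00001010.01011001.11001111.00111110
Mask: 11111111.11111111.10000000.00000000
AND operation:
Net:  00001010.01011001.10000000.00000000
Network: 10.89.128.0/17


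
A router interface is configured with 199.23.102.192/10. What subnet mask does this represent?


/10 means 10 network bits, 22 host bits
Binary: 11111111110000000000000000000000
Mask: 255.192.0.0


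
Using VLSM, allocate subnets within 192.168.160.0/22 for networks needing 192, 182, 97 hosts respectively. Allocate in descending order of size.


192 hosts -> /24 (254 usable): 192.168.160.0/24
182 hosts -> /24 (254 usable): 192.168.161.0/24
97 hosts -> /25 (126 usable): 192.168.162.0/25
Allocation: 192.168.160.0/24 (192 hosts, 254 usable); 192.168.161.0/24 (182 hosts, 254 usable); 192.168.162.0/25 (97 hosts, 126 usable)


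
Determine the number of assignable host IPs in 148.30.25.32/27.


Host bits = 32 - 27 = 5
Total addresses = 2^5 = 32
Usable = total - 2 (network and broadcast)
Usable hosts: 30


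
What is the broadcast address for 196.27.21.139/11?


Network: 196.0.0.0/11
Host bits = 21
Set all host bits to 1:
Broadcast: 196.31.255.255


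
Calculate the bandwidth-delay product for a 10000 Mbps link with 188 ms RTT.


BDP = bandwidth * RTT
= 10000 Mbps * 188 ms
= 10000 * 1e6 * 188 / 1000 bits
= 1880000000 bits
= 235000000 bytes
= 229492.1875 KB
BDP = 1880000000 bits (235000000 bytes)


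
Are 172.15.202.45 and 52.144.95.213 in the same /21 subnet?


Mask: 255.255.248.0
172.15.202.45 AND mask = 172.15.200.0
52.144.95.213 AND mask = 52.144.88.0
No, different subnets (172.15.200.0 vs 52.144.88.0)


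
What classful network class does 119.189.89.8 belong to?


First octet: 119
Binary: 01110111
0xxxxxxx -> Class A (1-126)
Class A, default mask 255.0.0.0 (/8)


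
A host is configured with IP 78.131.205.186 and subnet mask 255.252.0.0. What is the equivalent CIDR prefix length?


Binary: 11111111.11111100.00000000.00000000
Count leading 1s
Prefix: /14


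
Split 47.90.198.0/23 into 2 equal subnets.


New prefix = 23 + 1 = 24
Each subnet has 256 addresses
  47.90.198.0/24
  47.90.199.0/24
Subnets: 47.90.198.0/24, 47.90.199.0/24


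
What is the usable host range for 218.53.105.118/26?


Network: 218.53.105.64
Broadcast: 218.53.105.127
First usable = network + 1
Last usable = broadcast - 1
Range: 218.53.105.65 to 218.53.105.126


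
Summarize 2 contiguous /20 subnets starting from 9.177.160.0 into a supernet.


Original prefix: /20
Number of subnets: 2 = 2^1
New prefix = 20 - 1 = 19
Supernet: 9.177.160.0/19


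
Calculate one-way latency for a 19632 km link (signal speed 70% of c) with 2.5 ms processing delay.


Speed = 0.7 * 3e5 km/s = 210000 km/s
Propagation delay = 19632 / 210000 = 0.0935 s = 93.4857 ms
Processing delay = 2.5 ms
Total one-way latency = 95.9857 ms


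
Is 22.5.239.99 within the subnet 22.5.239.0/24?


Subnet network: 22.5.239.0
Test IP AND mask: 22.5.239.0
Yes, 22.5.239.99 is in 22.5.239.0/24


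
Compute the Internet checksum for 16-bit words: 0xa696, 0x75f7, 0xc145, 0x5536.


Sum all words (with carry folding):
+ 0xa696 = 0xa696
+ 0x75f7 = 0x1c8e
+ 0xc145 = 0xddd3
+ 0x5536 = 0x330a
One's complement: ~0x330a
Checksum = 0xccf5


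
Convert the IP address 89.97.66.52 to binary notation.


89 = 01011001
97 = 01100001
66 = 01000010
52 = 00110100
Binary: 01011001.01100001.01000010.00110100


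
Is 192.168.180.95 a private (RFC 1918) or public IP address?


RFC 1918 private ranges:
  10.0.0.0/8 (10.0.0.0 - 10.255.255.255)
  172.16.0.0/12 (172.16.0.0 - 172.31.255.255)
  192.168.0.0/16 (192.168.0.0 - 192.168.255.255)
Private (in 192.168.0.0/16)


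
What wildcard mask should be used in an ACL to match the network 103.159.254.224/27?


Subnet mask: 255.255.255.224
Wildcard = 255.255.255.255 - subnet mask
255 - 255 = 0
255 - 255 = 0
255 - 255 = 0
255 - 224 = 31
Wildcard: 0.0.0.31


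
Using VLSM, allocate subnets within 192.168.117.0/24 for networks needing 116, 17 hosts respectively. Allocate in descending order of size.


116 hosts -> /25 (126 usable): 192.168.117.0/25
17 hosts -> /27 (30 usable): 192.168.117.128/27
Allocation: 192.168.117.0/25 (116 hosts, 126 usable); 192.168.117.128/27 (17 hosts, 30 usable)


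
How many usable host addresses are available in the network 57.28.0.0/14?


Host bits = 32 - 14 = 18
Total addresses = 2^18 = 262144
Usable = total - 2 (network and broadcast)
Usable hosts: 262142


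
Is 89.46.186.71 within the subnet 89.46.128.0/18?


Subnet network: 89.46.128.0
Test IP AND mask: 89.46.128.0
Yes, 89.46.186.71 is in 89.46.128.0/18


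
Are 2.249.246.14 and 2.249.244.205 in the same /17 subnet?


Mask: 255.255.128.0
2.249.246.14 AND mask = 2.249.128.0
2.249.244.205 AND mask = 2.249.128.0
Yes, same subnet (2.249.128.0)


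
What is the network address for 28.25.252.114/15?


IP:   00011100.00011001.11111100.01110010
Mask: 11111111.11111110.00000000.00000000
AND operation:
Net:  00011100.00011000.00000000.00000000
Network: 28.24.0.0/15


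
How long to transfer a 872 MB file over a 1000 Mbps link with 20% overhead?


Effective throughput = 1000 * (1 - 20/100) = 800 Mbps
File size in Mb = 872 * 8 = 6976 Mb
Time = 6976 / 800
Time = 8.72 seconds


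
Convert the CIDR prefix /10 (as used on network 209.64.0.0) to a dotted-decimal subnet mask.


/10 means 10 network bits, 22 host bits
Binary: 11111111110000000000000000000000
Mask: 255.192.0.0


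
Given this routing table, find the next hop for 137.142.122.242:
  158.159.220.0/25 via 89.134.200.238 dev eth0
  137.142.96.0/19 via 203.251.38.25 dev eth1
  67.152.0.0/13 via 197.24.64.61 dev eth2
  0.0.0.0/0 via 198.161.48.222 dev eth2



Longest prefix match for 137.142.122.242:
  /25 158.159.220.0: no
  /19 137.142.96.0: MATCH
  /13 67.152.0.0: no
  /0 0.0.0.0: MATCH
Selected: next-hop 203.251.38.25 via eth1 (matched /19)


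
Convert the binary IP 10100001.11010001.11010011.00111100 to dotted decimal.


10100001 = 161
11010001 = 209
11010011 = 211
00111100 = 60
IP: 161.209.211.60


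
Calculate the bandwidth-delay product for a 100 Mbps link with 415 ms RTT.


BDP = bandwidth * RTT
= 100 Mbps * 415 ms
= 100 * 1e6 * 415 / 1000 bits
= 41500000 bits
= 5187500 bytes
= 5065.918 KB
BDP = 41500000 bits (5187500 bytes)


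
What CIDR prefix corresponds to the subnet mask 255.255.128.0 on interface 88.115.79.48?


Binary: 11111111.11111111.10000000.00000000
Count leading 1s
Prefix: /17


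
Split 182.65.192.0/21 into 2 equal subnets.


New prefix = 21 + 1 = 22
Each subnet has 1024 addresses
  182.65.192.0/22
  182.65.196.0/22
Subnets: 182.65.192.0/22, 182.65.196.0/22


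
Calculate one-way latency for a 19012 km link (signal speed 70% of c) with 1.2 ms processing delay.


Speed = 0.7 * 3e5 km/s = 210000 km/s
Propagation delay = 19012 / 210000 = 0.0905 s = 90.5333 ms
Processing delay = 1.2 ms
Total one-way latency = 91.7333 ms


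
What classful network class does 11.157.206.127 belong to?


First octet: 11
Binary: 00001011
0xxxxxxx -> Class A (1-126)
Class A, default mask 255.0.0.0 (/8)


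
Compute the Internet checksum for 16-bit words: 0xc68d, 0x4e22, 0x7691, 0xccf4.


Sum all words (with carry folding):
+ 0xc68d = 0xc68d
+ 0x4e22 = 0x14b0
+ 0x7691 = 0x8b41
+ 0xccf4 = 0x5836
One's complement: ~0x5836
Checksum = 0xa7c9


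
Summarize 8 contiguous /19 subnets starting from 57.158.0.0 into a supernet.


Original prefix: /19
Number of subnets: 8 = 2^3
New prefix = 19 - 3 = 16
Supernet: 57.158.0.0/16


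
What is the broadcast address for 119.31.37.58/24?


Network: 119.31.37.0/24
Host bits = 8
Set all host bits to 1:
Broadcast: 119.31.37.255


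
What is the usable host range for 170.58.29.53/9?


Network: 170.0.0.0
Broadcast: 170.127.255.255
First usable = network + 1
Last usable = broadcast - 1
Range: 170.0.0.1 to 170.127.255.254


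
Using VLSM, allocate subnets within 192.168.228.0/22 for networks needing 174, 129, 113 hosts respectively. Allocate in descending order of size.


174 hosts -> /24 (254 usable): 192.168.228.0/24
129 hosts -> /24 (254 usable): 192.168.229.0/24
113 hosts -> /25 (126 usable): 192.168.230.0/25
Allocation: 192.168.228.0/24 (174 hosts, 254 usable); 192.168.229.0/24 (129 hosts, 254 usable); 192.168.230.0/25 (113 hosts, 126 usable)


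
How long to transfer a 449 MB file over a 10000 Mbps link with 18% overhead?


Effective throughput = 10000 * (1 - 18/100) = 8200 Mbps
File size in Mb = 449 * 8 = 3592 Mb
Time = 3592 / 8200
Time = 0.438 seconds


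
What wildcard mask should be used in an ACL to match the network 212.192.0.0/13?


Subnet mask: 255.248.0.0
Wildcard = 255.255.255.255 - subnet mask
255 - 255 = 0
255 - 248 = 7
255 - 0 = 255
255 - 0 = 255
Wildcard: 0.7.255.255


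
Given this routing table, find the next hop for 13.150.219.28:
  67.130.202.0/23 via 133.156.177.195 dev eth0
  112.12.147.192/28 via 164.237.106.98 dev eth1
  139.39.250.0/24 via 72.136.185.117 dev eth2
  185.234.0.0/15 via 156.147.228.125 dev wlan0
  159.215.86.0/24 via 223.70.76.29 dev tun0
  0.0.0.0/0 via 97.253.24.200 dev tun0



Longest prefix match for 13.150.219.28:
  /23 67.130.202.0: no
  /28 112.12.147.192: no
  /24 139.39.250.0: no
  /15 185.234.0.0: no
  /24 159.215.86.0: no
  /0 0.0.0.0: MATCH
Selected: next-hop 97.253.24.200 via tun0 (matched /0)


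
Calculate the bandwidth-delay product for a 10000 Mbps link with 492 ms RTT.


BDP = bandwidth * RTT
= 10000 Mbps * 492 ms
= 10000 * 1e6 * 492 / 1000 bits
= 4920000000 bits
= 615000000 bytes
= 600585.9375 KB
BDP = 4920000000 bits (615000000 bytes)


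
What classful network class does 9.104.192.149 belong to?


First octet: 9
Binary: 00001001
0xxxxxxx -> Class A (1-126)
Class A, default mask 255.0.0.0 (/8)


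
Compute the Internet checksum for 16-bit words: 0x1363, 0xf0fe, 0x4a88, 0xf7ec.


Sum all words (with carry folding):
+ 0x1363 = 0x1363
+ 0xf0fe = 0x0462
+ 0x4a88 = 0x4eea
+ 0xf7ec = 0x46d7
One's complement: ~0x46d7
Checksum = 0xb928


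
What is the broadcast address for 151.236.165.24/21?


Network: 151.236.160.0/21
Host bits = 11
Set all host bits to 1:
Broadcast: 151.236.167.255


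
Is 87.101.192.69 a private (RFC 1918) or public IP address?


RFC 1918 private ranges:
  10.0.0.0/8 (10.0.0.0 - 10.255.255.255)
  172.16.0.0/12 (172.16.0.0 - 172.31.255.255)
  192.168.0.0/16 (192.168.0.0 - 192.168.255.255)
Public (not in any RFC 1918 range)


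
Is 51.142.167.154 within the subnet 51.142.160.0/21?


Subnet network: 51.142.160.0
Test IP AND mask: 51.142.160.0
Yes, 51.142.167.154 is in 51.142.160.0/21


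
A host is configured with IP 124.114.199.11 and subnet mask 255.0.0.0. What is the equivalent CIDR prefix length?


Binary: 11111111.00000000.00000000.00000000
Count leading 1s
Prefix: /8


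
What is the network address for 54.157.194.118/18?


IP:   00110110.10011101.11000010.01110110
Mask: 11111111.11111111.11000000.00000000
AND operation:
Net:  00110110.10011101.11000000.00000000
Network: 54.157.192.0/18


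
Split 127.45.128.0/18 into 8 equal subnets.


New prefix = 18 + 3 = 21
Each subnet has 2048 addresses
  127.45.128.0/21
  127.45.136.0/21
  127.45.144.0/21
  127.45.152.0/21
  127.45.160.0/21
  127.45.168.0/21
  127.45.176.0/21
  127.45.184.0/21
Subnets: 127.45.128.0/21, 127.45.136.0/21, 127.45.144.0/21, 127.45.152.0/21, 127.45.160.0/21, 127.45.168.0/21, 127.45.176.0/21, 127.45.184.0/21


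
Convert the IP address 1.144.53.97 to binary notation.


1 = 00000001
144 = 10010000
53 = 00110101
97 = 01100001
Binary: 00000001.10010000.00110101.01100001


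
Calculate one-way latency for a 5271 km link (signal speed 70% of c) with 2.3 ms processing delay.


Speed = 0.7 * 3e5 km/s = 210000 km/s
Propagation delay = 5271 / 210000 = 0.0251 s = 25.1 ms
Processing delay = 2.3 ms
Total one-way latency = 27.4 ms


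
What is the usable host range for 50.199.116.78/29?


Network: 50.199.116.72
Broadcast: 50.199.116.79
First usable = network + 1
Last usable = broadcast - 1
Range: 50.199.116.73 to 50.199.116.78


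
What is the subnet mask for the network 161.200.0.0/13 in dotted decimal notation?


/13 means 13 network bits, 19 host bits
Binary: 11111111111110000000000000000000
Mask: 255.248.0.0


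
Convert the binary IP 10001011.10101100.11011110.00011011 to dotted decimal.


10001011 = 139
10101100 = 172
11011110 = 222
00011011 = 27
IP: 139.172.222.27


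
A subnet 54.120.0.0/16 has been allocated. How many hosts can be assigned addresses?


Host bits = 32 - 16 = 16
Total addresses = 2^16 = 65536
Usable = total - 2 (network and broadcast)
Usable hosts: 65534


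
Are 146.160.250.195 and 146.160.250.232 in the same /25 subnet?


Mask: 255.255.255.128
146.160.250.195 AND mask = 146.160.250.128
146.160.250.232 AND mask = 146.160.250.128
Yes, same subnet (146.160.250.128)


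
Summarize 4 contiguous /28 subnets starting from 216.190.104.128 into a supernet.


Original prefix: /28
Number of subnets: 4 = 2^2
New prefix = 28 - 2 = 26
Supernet: 216.190.104.128/26


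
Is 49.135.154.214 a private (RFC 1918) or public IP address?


RFC 1918 private ranges:
  10.0.0.0/8 (10.0.0.0 - 10.255.255.255)
  172.16.0.0/12 (172.16.0.0 - 172.31.255.255)
  192.168.0.0/16 (192.168.0.0 - 192.168.255.255)
Public (not in any RFC 1918 range)


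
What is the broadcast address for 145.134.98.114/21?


Network: 145.134.96.0/21
Host bits = 11
Set all host bits to 1:
Broadcast: 145.134.103.255


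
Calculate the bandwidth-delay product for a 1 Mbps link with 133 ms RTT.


BDP = bandwidth * RTT
= 1 Mbps * 133 ms
= 1 * 1e6 * 133 / 1000 bits
= 133000 bits
= 16625 bytes
= 16.2354 KB
BDP = 133000 bits (16625 bytes)


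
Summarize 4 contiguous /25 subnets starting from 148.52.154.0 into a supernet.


Original prefix: /25
Number of subnets: 4 = 2^2
New prefix = 25 - 2 = 23
Supernet: 148.52.154.0/23


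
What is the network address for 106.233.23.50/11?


IP:   01101010.11101001.00010111.00110010
Mask: 11111111.11100000.00000000.00000000
AND operation:
Net:  01101010.11100000.00000000.00000000
Network: 106.224.0.0/11


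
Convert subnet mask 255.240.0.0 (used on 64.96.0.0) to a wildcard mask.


Subnet mask: 255.240.0.0
Wildcard = 255.255.255.255 - subnet mask
255 - 255 = 0
255 - 240 = 15
255 - 0 = 255
255 - 0 = 255
Wildcard: 0.15.255.255


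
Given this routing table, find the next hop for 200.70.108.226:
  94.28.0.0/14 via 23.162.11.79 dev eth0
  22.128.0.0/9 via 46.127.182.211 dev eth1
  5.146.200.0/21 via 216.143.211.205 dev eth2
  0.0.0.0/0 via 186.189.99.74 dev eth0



Longest prefix match for 200.70.108.226:
  /14 94.28.0.0: no
  /9 22.128.0.0: no
  /21 5.146.200.0: no
  /0 0.0.0.0: MATCH
Selected: next-hop 186.189.99.74 via eth0 (matched /0)


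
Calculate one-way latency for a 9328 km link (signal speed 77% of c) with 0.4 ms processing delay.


Speed = 0.77 * 3e5 km/s = 231000 km/s
Propagation delay = 9328 / 231000 = 0.0404 s = 40.381 ms
Processing delay = 0.4 ms
Total one-way latency = 40.781 ms


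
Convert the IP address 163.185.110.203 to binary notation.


163 = 10100011
185 = 10111001
110 = 01101110
203 = 11001011
Binary: 10100011.10111001.01101110.11001011


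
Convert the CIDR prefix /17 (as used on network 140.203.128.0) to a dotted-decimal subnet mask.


/17 means 17 network bits, 15 host bits
Binary: 11111111111111111000000000000000
Mask: 255.255.128.0


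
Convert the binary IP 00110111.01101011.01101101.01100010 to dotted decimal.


00110111 = 55
01101011 = 107
01101101 = 109
01100010 = 98
IP: 55.107.109.98


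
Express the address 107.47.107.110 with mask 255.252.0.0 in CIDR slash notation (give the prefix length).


Binary: 11111111.11111100.00000000.00000000
Count leading 1s
Prefix: /14


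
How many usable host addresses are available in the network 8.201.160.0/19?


Host bits = 32 - 19 = 13
Total addresses = 2^13 = 8192
Usable = total - 2 (network and broadcast)
Usable hosts: 8190


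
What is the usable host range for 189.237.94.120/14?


Network: 189.236.0.0
Broadcast: 189.239.255.255
First usable = network + 1
Last usable = broadcast - 1
Range: 189.236.0.1 to 189.239.255.254


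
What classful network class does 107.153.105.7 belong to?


First octet: 107
Binary: 01101011
0xxxxxxx -> Class A (1-126)
Class A, default mask 255.0.0.0 (/8)


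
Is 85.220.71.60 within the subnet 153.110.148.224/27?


Subnet network: 153.110.148.224
Test IP AND mask: 85.220.71.32
No, 85.220.71.60 is not in 153.110.148.224/27


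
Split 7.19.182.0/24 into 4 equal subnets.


New prefix = 24 + 2 = 26
Each subnet has 64 addresses
  7.19.182.0/26
  7.19.182.64/26
  7.19.182.128/26
  7.19.182.192/26
Subnets: 7.19.182.0/26, 7.19.182.64/26, 7.19.182.128/26, 7.19.182.192/26


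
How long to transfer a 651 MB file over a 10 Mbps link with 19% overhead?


Effective throughput = 10 * (1 - 19/100) = 8.1 Mbps
File size in Mb = 651 * 8 = 5208 Mb
Time = 5208 / 8.1
Time = 642.963 seconds


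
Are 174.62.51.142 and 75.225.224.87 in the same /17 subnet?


Mask: 255.255.128.0
174.62.51.142 AND mask = 174.62.0.0
75.225.224.87 AND mask = 75.225.128.0
No, different subnets (174.62.0.0 vs 75.225.128.0)


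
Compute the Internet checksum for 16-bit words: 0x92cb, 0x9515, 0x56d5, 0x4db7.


Sum all words (with carry folding):
+ 0x92cb = 0x92cb
+ 0x9515 = 0x27e1
+ 0x56d5 = 0x7eb6
+ 0x4db7 = 0xcc6d
One's complement: ~0xcc6d
Checksum = 0x3392


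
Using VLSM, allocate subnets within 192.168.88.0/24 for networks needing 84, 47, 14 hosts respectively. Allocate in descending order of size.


84 hosts -> /25 (126 usable): 192.168.88.0/25
47 hosts -> /26 (62 usable): 192.168.88.128/26
14 hosts -> /28 (14 usable): 192.168.88.192/28
Allocation: 192.168.88.0/25 (84 hosts, 126 usable); 192.168.88.128/26 (47 hosts, 62 usable); 192.168.88.192/28 (14 hosts, 14 usable)


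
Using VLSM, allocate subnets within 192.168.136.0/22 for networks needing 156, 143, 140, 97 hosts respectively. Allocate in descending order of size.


156 hosts -> /24 (254 usable): 192.168.136.0/24
143 hosts -> /24 (254 usable): 192.168.137.0/24
140 hosts -> /24 (254 usable): 192.168.138.0/24
97 hosts -> /25 (126 usable): 192.168.139.0/25
Allocation: 192.168.136.0/24 (156 hosts, 254 usable); 192.168.137.0/24 (143 hosts, 254 usable); 192.168.138.0/24 (140 hosts, 254 usable); 192.168.139.0/25 (97 hosts, 126 usable)


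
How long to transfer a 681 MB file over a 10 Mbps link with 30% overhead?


Effective throughput = 10 * (1 - 30/100) = 7 Mbps
File size in Mb = 681 * 8 = 5448 Mb
Time = 5448 / 7
Time = 778.2857 seconds


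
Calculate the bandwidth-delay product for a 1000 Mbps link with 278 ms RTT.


BDP = bandwidth * RTT
= 1000 Mbps * 278 ms
= 1000 * 1e6 * 278 / 1000 bits
= 278000000 bits
= 34750000 bytes
= 33935.5469 KB
BDP = 278000000 bits (34750000 bytes)


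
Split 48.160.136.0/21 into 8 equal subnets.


New prefix = 21 + 3 = 24
Each subnet has 256 addresses
  48.160.136.0/24
  48.160.137.0/24
  48.160.138.0/24
  48.160.139.0/24
  48.160.140.0/24
  48.160.141.0/24
  48.160.142.0/24
  48.160.143.0/24
Subnets: 48.160.136.0/24, 48.160.137.0/24, 48.160.138.0/24, 48.160.139.0/24, 48.160.140.0/24, 48.160.141.0/24, 48.160.142.0/24, 48.160.143.0/24


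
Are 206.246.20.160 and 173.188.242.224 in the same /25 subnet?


Mask: 255.255.255.128
206.246.20.160 AND mask = 206.246.20.128
173.188.242.224 AND mask = 173.188.242.128
No, different subnets (206.246.20.128 vs 173.188.242.128)


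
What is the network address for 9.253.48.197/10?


IP:   00001001.11111101.00110000.11000101
Mask: 11111111.11000000.00000000.00000000
AND operation:
Net:  00001001.11000000.00000000.00000000
Network: 9.192.0.0/10


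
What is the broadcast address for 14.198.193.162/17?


Network: 14.198.128.0/17
Host bits = 15
Set all host bits to 1:
Broadcast: 14.198.255.255


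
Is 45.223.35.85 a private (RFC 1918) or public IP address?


RFC 1918 private ranges:
  10.0.0.0/8 (10.0.0.0 - 10.255.255.255)
  172.16.0.0/12 (172.16.0.0 - 172.31.255.255)
  192.168.0.0/16 (192.168.0.0 - 192.168.255.255)
Public (not in any RFC 1918 range)


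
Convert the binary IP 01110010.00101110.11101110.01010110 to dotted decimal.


01110010 = 114
00101110 = 46
11101110 = 238
01010110 = 86
IP: 114.46.238.86


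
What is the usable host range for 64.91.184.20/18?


Network: 64.91.128.0
Broadcast: 64.91.191.255
First usable = network + 1
Last usable = broadcast - 1
Range: 64.91.128.1 to 64.91.191.254


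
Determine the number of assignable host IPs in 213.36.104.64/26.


Host bits = 32 - 26 = 6
Total addresses = 2^6 = 64
Usable = total - 2 (network and broadcast)
Usable hosts: 62


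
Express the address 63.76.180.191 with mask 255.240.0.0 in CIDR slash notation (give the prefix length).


Binary: 11111111.11110000.00000000.00000000
Count leading 1s
Prefix: /12


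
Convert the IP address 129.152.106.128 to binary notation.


129 = 10000001
152 = 10011000
106 = 01101010
128 = 10000000
Binary: 10000001.10011000.01101010.10000000


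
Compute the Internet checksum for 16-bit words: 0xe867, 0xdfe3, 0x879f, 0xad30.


Sum all words (with carry folding):
+ 0xe867 = 0xe867
+ 0xdfe3 = 0xc84b
+ 0x879f = 0x4feb
+ 0xad30 = 0xfd1b
One's complement: ~0xfd1b
Checksum = 0x02e4


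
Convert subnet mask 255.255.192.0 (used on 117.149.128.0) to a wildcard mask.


Subnet mask: 255.255.192.0
Wildcard = 255.255.255.255 - subnet mask
255 - 255 = 0
255 - 255 = 0
255 - 192 = 63
255 - 0 = 255
Wildcard: 0.0.63.255


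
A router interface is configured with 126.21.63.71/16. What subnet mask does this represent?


/16 means 16 network bits, 16 host bits
Binary: 11111111111111110000000000000000
Mask: 255.255.0.0


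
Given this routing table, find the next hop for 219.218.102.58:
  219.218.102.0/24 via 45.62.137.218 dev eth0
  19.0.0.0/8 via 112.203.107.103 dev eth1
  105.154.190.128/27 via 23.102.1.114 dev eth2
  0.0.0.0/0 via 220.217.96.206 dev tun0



Longest prefix match for 219.218.102.58:
  /24 219.218.102.0: MATCH
  /8 19.0.0.0: no
  /27 105.154.190.128: no
  /0 0.0.0.0: MATCH
Selected: next-hop 45.62.137.218 via eth0 (matched /24)


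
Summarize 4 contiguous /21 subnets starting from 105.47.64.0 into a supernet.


Original prefix: /21
Number of subnets: 4 = 2^2
New prefix = 21 - 2 = 19
Supernet: 105.47.64.0/19


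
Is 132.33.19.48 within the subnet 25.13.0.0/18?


Subnet network: 25.13.0.0
Test IP AND mask: 132.33.0.0
No, 132.33.19.48 is not in 25.13.0.0/18


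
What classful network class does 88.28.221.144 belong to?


First octet: 88
Binary: 01011000
0xxxxxxx -> Class A (1-126)
Class A, default mask 255.0.0.0 (/8)


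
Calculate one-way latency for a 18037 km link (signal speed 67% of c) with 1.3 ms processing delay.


Speed = 0.67 * 3e5 km/s = 201000 km/s
Propagation delay = 18037 / 201000 = 0.0897 s = 89.7363 ms
Processing delay = 1.3 ms
Total one-way latency = 91.0363 ms


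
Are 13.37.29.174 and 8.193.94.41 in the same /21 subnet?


Mask: 255.255.248.0
13.37.29.174 AND mask = 13.37.24.0
8.193.94.41 AND mask = 8.193.88.0
No, different subnets (13.37.24.0 vs 8.193.88.0)


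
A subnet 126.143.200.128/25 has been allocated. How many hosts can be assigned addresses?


Host bits = 32 - 25 = 7
Total addresses = 2^7 = 128
Usable = total - 2 (network and broadcast)
Usable hosts: 126


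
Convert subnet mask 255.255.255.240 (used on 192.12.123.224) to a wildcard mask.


Subnet mask: 255.255.255.240
Wildcard = 255.255.255.255 - subnet mask
255 - 255 = 0
255 - 255 = 0
255 - 255 = 0
255 - 240 = 15
Wildcard: 0.0.0.15


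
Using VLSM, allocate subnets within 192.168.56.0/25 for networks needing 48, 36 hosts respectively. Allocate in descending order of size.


48 hosts -> /26 (62 usable): 192.168.56.0/26
36 hosts -> /26 (62 usable): 192.168.56.64/26
Allocation: 192.168.56.0/26 (48 hosts, 62 usable); 192.168.56.64/26 (36 hosts, 62 usable)


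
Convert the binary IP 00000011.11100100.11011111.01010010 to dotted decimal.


00000011 = 3
11100100 = 228
11011111 = 223
01010010 = 82
IP: 3.228.223.82


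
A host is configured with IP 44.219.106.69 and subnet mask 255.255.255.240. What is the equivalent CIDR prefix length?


Binary: 11111111.11111111.11111111.11110000
Count leading 1s
Prefix: /28


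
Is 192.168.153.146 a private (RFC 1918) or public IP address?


RFC 1918 private ranges:
  10.0.0.0/8 (10.0.0.0 - 10.255.255.255)
  172.16.0.0/12 (172.16.0.0 - 172.31.255.255)
  192.168.0.0/16 (192.168.0.0 - 192.168.255.255)
Private (in 192.168.0.0/16)


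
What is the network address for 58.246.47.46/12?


IP:   00111010.11110110.00101111.00101110
Mask: 11111111.11110000.00000000.00000000
AND operation:
Net:  00111010.11110000.00000000.00000000
Network: 58.240.0.0/12


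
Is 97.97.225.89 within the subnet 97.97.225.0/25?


Subnet network: 97.97.225.0
Test IP AND mask: 97.97.225.0
Yes, 97.97.225.89 is in 97.97.225.0/25


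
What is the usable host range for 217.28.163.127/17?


Network: 217.28.128.0
Broadcast: 217.28.255.255
First usable = network + 1
Last usable = broadcast - 1
Range: 217.28.128.1 to 217.28.255.254


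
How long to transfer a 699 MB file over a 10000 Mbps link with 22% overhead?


Effective throughput = 10000 * (1 - 22/100) = 7800 Mbps
File size in Mb = 699 * 8 = 5592 Mb
Time = 5592 / 7800
Time = 0.7169 seconds


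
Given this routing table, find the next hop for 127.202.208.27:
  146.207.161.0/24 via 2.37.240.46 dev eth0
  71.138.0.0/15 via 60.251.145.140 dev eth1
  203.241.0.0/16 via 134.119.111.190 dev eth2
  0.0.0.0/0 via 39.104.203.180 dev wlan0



Longest prefix match for 127.202.208.27:
  /24 146.207.161.0: no
  /15 71.138.0.0: no
  /16 203.241.0.0: no
  /0 0.0.0.0: MATCH
Selected: next-hop 39.104.203.180 via wlan0 (matched /0)


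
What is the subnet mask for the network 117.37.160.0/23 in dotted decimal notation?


/23 means 23 network bits, 9 host bits
Binary: 11111111111111111111111000000000
Mask: 255.255.254.0


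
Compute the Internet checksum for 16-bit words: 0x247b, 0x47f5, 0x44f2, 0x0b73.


Sum all words (with carry folding):
+ 0x247b = 0x247b
+ 0x47f5 = 0x6c70
+ 0x44f2 = 0xb162
+ 0x0b73 = 0xbcd5
One's complement: ~0xbcd5
Checksum = 0x432a


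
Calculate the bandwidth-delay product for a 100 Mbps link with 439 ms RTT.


BDP = bandwidth * RTT
= 100 Mbps * 439 ms
= 100 * 1e6 * 439 / 1000 bits
= 43900000 bits
= 5487500 bytes
= 5358.8867 KB
BDP = 43900000 bits (5487500 bytes)


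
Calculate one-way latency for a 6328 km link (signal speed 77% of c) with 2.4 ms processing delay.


Speed = 0.77 * 3e5 km/s = 231000 km/s
Propagation delay = 6328 / 231000 = 0.0274 s = 27.3939 ms
Processing delay = 2.4 ms
Total one-way latency = 29.7939 ms


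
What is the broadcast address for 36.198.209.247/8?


Network: 36.0.0.0/8
Host bits = 24
Set all host bits to 1:
Broadcast: 36.255.255.255


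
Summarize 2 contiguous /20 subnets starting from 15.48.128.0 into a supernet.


Original prefix: /20
Number of subnets: 2 = 2^1
New prefix = 20 - 1 = 19
Supernet: 15.48.128.0/19


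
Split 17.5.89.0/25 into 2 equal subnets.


New prefix = 25 + 1 = 26
Each subnet has 64 addresses
  17.5.89.0/26
  17.5.89.64/26
Subnets: 17.5.89.0/26, 17.5.89.64/26


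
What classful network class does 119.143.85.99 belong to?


First octet: 119
Binary: 01110111
0xxxxxxx -> Class A (1-126)
Class A, default mask 255.0.0.0 (/8)


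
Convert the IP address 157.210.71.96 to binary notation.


157 = 10011101
210 = 11010010
71 = 01000111
96 = 01100000
Binary: 10011101.11010010.01000111.01100000


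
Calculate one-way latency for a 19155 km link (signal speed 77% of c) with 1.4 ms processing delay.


Speed = 0.77 * 3e5 km/s = 231000 km/s
Propagation delay = 19155 / 231000 = 0.0829 s = 82.9221 ms
Processing delay = 1.4 ms
Total one-way latency = 84.3221 ms


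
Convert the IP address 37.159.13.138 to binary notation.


37 = 00100101
159 = 10011111
13 = 00001101
138 = 10001010
Binary: 00100101.10011111.00001101.10001010
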